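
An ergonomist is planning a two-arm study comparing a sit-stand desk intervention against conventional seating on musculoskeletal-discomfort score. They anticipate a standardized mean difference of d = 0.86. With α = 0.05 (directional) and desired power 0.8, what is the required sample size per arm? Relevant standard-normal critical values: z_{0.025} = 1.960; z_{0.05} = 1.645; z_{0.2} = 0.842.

For two independent groups with equal n: n = 2·((z_{α} + z_β) / d)².
z_{α} + z_β = 1.645 + 0.842 = 2.487.
n = 2 × (2.487 / 0.86)² = 2 × 2.892² = 2 × 8.36 = 16.7.
Round up to the next whole participant.

n = 17 per group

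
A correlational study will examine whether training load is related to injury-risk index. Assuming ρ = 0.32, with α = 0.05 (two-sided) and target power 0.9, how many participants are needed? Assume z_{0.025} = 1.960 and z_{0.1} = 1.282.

Fisher's z: C = ½·ln((1+r)/(1−r)) = ½·ln(1.9412) = 0.3316.
n = ((z_{α/2} + z_β)/C)² + 3.
(1.960 + 1.282) / 0.3316 = 3.242 / 0.3316 = 9.777.
n = 9.777² + 3 = 95.59 + 3 = 98.6.
Round up.

n = 99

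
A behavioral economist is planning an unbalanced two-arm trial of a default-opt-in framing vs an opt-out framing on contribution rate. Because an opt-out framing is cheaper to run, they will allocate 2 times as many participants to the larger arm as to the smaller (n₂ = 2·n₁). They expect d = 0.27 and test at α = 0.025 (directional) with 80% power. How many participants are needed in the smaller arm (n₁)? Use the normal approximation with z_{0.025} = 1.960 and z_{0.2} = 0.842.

n₁ = 162

With allocation ratio k = n₂/n₁ = 2, Var(x̄₁−x̄₂) = σ²(1/n₁ + 1/(k·n₁)) = σ²·(k+1)/(k·n₁).
So n₁ = (1 + 1/k)·((z_{α} + z_β)/d)² = 1.500 × (2.802/0.27)².
n₁ = 1.500 × 107.70 = 161.5.
Round up: n₁ = 162, giving n₂ = 2 × 162 = 324.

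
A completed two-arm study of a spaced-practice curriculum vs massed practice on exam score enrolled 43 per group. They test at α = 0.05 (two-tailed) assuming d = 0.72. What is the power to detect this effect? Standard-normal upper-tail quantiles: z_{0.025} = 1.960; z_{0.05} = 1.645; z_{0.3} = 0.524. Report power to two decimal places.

For two equal groups, power = Φ(d·√(n/2) − z_{α/2}).
d·√(n/2) = 0.72 × √(43/2) = 0.72 × 4.637 = 3.339.
z_β = 3.339 − 1.960 = 1.379.
Power = Φ(1.379) = 0.916.

power ≈ 0.92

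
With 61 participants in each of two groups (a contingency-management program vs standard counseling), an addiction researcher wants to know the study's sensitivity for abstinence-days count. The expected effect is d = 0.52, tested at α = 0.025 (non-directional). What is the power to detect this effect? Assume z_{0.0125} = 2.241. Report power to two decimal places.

power ≈ 0.74

For two equal groups, power = Φ(d·√(n/2) − z_{α/2}).
d·√(n/2) = 0.52 × √(61/2) = 0.52 × 5.523 = 2.872.
z_β = 2.872 − 2.241 = 0.631.
Power = Φ(0.631) = 0.736.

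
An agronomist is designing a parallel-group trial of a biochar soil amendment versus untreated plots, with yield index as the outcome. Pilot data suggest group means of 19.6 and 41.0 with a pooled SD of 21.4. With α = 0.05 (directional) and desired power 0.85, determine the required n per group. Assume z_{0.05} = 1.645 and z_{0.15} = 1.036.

Cohen's d = |M₁ − M₂| / SD_pooled = |19.6 − 41.0| / 21.4 = 21.4 / 21.4 = 1.000.
For two independent groups with equal n: n = 2·((z_{α} + z_β) / d)².
z_{α} + z_β = 1.645 + 1.036 = 2.681.
n = 2 × (2.681 / 1.000)² = 2 × 2.681² = 2 × 7.19 = 14.4.
Round up to the next whole participant.

n = 15 per group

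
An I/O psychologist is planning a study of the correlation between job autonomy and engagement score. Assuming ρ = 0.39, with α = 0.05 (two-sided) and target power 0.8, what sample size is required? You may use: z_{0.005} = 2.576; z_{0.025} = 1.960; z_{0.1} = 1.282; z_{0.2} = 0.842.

n = 50

Fisher's z: C = ½·ln((1+r)/(1−r)) = ½·ln(2.2787) = 0.4118.
n = ((z_{α/2} + z_β)/C)² + 3.
(1.960 + 0.842) / 0.4118 = 2.802 / 0.4118 = 6.804.
n = 6.804² + 3 = 46.30 + 3 = 49.3.
Round up.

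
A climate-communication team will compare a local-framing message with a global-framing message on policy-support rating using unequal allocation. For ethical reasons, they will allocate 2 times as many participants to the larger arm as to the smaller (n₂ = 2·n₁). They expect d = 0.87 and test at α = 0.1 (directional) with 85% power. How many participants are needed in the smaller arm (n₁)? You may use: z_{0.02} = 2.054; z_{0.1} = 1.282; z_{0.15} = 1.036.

n₁ = 11

With allocation ratio k = n₂/n₁ = 2, Var(x̄₁−x̄₂) = σ²(1/n₁ + 1/(k·n₁)) = σ²·(k+1)/(k·n₁).
So n₁ = (1 + 1/k)·((z_{α} + z_β)/d)² = 1.500 × (2.318/0.87)².
n₁ = 1.500 × 7.10 = 10.6.
Round up: n₁ = 11, giving n₂ = 2 × 11 = 22.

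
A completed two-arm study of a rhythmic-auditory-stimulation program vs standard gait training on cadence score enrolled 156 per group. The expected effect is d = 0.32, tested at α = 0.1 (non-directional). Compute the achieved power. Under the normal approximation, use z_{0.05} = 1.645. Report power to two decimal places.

power ≈ 0.88

For two equal groups, power = Φ(d·√(n/2) − z_{α/2}).
d·√(n/2) = 0.32 × √(156/2) = 0.32 × 8.832 = 2.826.
z_β = 2.826 − 1.645 = 1.181.
Power = Φ(1.181) = 0.881.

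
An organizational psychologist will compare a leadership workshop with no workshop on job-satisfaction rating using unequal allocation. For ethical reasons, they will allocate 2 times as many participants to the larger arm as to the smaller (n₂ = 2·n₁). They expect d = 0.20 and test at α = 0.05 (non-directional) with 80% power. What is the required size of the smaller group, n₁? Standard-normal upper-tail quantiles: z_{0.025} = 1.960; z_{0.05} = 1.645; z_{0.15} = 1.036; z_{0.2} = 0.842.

n₁ = 295

With allocation ratio k = n₂/n₁ = 2, Var(x̄₁−x̄₂) = σ²(1/n₁ + 1/(k·n₁)) = σ²·(k+1)/(k·n₁).
So n₁ = (1 + 1/k)·((z_{α/2} + z_β)/d)² = 1.500 × (2.802/0.20)².
n₁ = 1.500 × 196.28 = 294.4.
Round up: n₁ = 295, giving n₂ = 2 × 295 = 590.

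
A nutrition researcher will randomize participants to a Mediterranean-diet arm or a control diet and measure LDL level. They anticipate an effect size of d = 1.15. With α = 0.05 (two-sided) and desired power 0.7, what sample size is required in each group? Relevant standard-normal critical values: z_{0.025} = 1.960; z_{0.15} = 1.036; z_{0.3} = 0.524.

For two independent groups with equal n: n = 2·((z_{α/2} + z_β) / d)².
z_{α/2} + z_β = 1.960 + 0.524 = 2.484.
n = 2 × (2.484 / 1.15)² = 2 × 2.160² = 2 × 4.67 = 9.3.
Round up to the next whole participant.

n = 10 per group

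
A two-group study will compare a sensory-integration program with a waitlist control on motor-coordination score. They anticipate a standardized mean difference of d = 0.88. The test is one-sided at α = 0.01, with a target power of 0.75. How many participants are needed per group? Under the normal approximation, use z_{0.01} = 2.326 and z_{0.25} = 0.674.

n = 24 per group

For two independent groups with equal n: n = 2·((z_{α} + z_β) / d)².
z_{α} + z_β = 2.326 + 0.674 = 3.000.
n = 2 × (3.000 / 0.88)² = 2 × 3.409² = 2 × 11.62 = 23.2.
Round up to the next whole participant.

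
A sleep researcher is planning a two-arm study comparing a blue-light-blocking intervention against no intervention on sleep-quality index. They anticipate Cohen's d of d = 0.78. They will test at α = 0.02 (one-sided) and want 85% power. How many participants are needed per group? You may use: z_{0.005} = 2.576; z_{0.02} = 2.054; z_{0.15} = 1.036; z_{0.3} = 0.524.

n = 32 per group

For two independent groups with equal n: n = 2·((z_{α} + z_β) / d)².
z_{α} + z_β = 2.054 + 1.036 = 3.090.
n = 2 × (3.090 / 0.78)² = 2 × 3.962² = 2 × 15.69 = 31.4.
Round up to the next whole participant.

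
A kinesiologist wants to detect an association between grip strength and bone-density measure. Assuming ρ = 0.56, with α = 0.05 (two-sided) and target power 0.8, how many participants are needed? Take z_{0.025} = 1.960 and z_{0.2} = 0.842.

n = 23

Fisher's z: C = ½·ln((1+r)/(1−r)) = ½·ln(3.5455) = 0.6328.
n = ((z_{α/2} + z_β)/C)² + 3.
(1.960 + 0.842) / 0.6328 = 2.802 / 0.6328 = 4.428.
n = 4.428² + 3 = 19.61 + 3 = 22.6.
Round up.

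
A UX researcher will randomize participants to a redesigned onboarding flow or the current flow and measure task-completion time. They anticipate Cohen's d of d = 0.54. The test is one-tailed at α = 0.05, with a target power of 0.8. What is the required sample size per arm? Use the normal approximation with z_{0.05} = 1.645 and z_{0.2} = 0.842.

n = 43 per group

For two independent groups with equal n: n = 2·((z_{α} + z_β) / d)².
z_{α} + z_β = 1.645 + 0.842 = 2.487.
n = 2 × (2.487 / 0.54)² = 2 × 4.606² = 2 × 21.21 = 42.4.
Round up to the next whole participant.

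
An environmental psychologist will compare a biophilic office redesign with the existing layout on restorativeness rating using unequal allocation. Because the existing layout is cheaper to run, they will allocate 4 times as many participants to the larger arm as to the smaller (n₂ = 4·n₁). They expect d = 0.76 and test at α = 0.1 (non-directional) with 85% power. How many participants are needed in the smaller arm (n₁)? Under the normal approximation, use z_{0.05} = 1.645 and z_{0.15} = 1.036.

With allocation ratio k = n₂/n₁ = 4, Var(x̄₁−x̄₂) = σ²(1/n₁ + 1/(k·n₁)) = σ²·(k+1)/(k·n₁).
So n₁ = (1 + 1/k)·((z_{α/2} + z_β)/d)² = 1.250 × (2.681/0.76)².
n₁ = 1.250 × 12.44 = 15.6.
Round up: n₁ = 16, giving n₂ = 4 × 16 = 64.

n₁ = 16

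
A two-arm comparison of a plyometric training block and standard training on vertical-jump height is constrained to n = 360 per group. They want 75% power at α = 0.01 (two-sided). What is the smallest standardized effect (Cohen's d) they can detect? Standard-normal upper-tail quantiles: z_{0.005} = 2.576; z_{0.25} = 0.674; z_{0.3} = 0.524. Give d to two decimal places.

For two independent groups of n = 360 each: d_min = (z_{α/2} + z_β)·√(2/n).
z-sum = 2.576 + 0.674 = 3.250.
d_min = 3.250 × √(2/360) = 3.250 × 0.0745 = 0.242.

d_min ≈ 0.24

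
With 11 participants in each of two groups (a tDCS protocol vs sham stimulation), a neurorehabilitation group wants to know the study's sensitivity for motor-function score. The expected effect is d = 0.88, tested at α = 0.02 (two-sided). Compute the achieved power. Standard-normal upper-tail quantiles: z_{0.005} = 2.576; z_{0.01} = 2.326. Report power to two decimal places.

power ≈ 0.40

For two equal groups, power = Φ(d·√(n/2) − z_{α/2}).
d·√(n/2) = 0.88 × √(11/2) = 0.88 × 2.345 = 2.064.
z_β = 2.064 − 2.326 = -0.262.
Power = Φ(-0.262) = 0.397.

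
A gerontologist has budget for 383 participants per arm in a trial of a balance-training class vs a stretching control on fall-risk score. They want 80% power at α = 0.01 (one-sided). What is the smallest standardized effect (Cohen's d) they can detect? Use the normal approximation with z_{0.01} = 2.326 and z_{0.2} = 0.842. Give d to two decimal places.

d_min ≈ 0.23

For two independent groups of n = 383 each: d_min = (z_{α} + z_β)·√(2/n).
z-sum = 2.326 + 0.842 = 3.168.
d_min = 3.168 × √(2/383) = 3.168 × 0.0723 = 0.229.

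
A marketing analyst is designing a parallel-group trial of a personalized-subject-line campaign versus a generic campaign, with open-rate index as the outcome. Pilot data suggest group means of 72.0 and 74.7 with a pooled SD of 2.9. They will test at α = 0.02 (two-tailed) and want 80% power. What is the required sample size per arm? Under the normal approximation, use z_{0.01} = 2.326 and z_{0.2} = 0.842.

n = 24 per group

Cohen's d = |M₁ − M₂| / SD_pooled = |72.0 − 74.7| / 2.9 = 2.7 / 2.9 = 0.931.
For two independent groups with equal n: n = 2·((z_{α/2} + z_β) / d)².
z_{α/2} + z_β = 2.326 + 0.842 = 3.168.
n = 2 × (3.168 / 0.931)² = 2 × 3.403² = 2 × 11.58 = 23.2.
Round up to the next whole participant.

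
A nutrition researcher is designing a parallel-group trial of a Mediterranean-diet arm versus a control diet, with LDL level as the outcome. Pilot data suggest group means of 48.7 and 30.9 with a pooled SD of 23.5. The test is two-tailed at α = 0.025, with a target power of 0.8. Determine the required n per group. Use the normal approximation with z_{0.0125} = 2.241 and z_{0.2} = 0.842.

Cohen's d = |M₁ − M₂| / SD_pooled = |48.7 − 30.9| / 23.5 = 17.8 / 23.5 = 0.757.
For two independent groups with equal n: n = 2·((z_{α/2} + z_β) / d)².
z_{α/2} + z_β = 2.241 + 0.842 = 3.083.
n = 2 × (3.083 / 0.757)² = 2 × 4.073² = 2 × 16.59 = 33.2.
Round up to the next whole participant.

n = 34 per group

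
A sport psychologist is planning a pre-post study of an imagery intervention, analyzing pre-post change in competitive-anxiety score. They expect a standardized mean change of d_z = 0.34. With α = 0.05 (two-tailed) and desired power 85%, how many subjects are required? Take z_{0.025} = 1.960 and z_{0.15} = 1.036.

n = 78 pairs

For a paired (one-sample on differences) test: n = ((z_{α/2} + z_β) / d)².
z_{α/2} + z_β = 1.960 + 1.036 = 2.996.
n = (2.996 / 0.34)² = 8.812² = 77.65.
Round up.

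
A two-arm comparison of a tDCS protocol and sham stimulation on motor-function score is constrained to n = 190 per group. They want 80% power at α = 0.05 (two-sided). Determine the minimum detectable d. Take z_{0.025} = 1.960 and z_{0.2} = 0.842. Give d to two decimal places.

For two independent groups of n = 190 each: d_min = (z_{α/2} + z_β)·√(2/n).
z-sum = 1.960 + 0.842 = 2.802.
d_min = 2.802 × √(2/190) = 2.802 × 0.1026 = 0.287.

d_min ≈ 0.29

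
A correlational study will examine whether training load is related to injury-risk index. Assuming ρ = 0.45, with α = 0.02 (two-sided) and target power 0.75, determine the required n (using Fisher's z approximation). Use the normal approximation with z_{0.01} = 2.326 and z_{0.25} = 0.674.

n = 42

Fisher's z: C = ½·ln((1+r)/(1−r)) = ½·ln(2.6364) = 0.4847.
n = ((z_{α/2} + z_β)/C)² + 3.
(2.326 + 0.674) / 0.4847 = 3.000 / 0.4847 = 6.189.
n = 6.189² + 3 = 38.31 + 3 = 41.3.
Round up.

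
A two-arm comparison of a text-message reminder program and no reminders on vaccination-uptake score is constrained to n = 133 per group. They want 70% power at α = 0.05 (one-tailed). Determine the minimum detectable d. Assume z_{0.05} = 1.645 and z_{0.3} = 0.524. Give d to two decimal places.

For two independent groups of n = 133 each: d_min = (z_{α} + z_β)·√(2/n).
z-sum = 1.645 + 0.524 = 2.169.
d_min = 2.169 × √(2/133) = 2.169 × 0.1226 = 0.266.

d_min ≈ 0.27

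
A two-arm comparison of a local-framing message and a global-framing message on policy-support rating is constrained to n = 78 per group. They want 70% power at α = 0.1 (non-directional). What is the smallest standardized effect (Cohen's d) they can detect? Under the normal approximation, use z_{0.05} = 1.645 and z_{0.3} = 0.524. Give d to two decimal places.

For two independent groups of n = 78 each: d_min = (z_{α/2} + z_β)·√(2/n).
z-sum = 1.645 + 0.524 = 2.169.
d_min = 2.169 × √(2/78) = 2.169 × 0.1601 = 0.347.

d_min ≈ 0.35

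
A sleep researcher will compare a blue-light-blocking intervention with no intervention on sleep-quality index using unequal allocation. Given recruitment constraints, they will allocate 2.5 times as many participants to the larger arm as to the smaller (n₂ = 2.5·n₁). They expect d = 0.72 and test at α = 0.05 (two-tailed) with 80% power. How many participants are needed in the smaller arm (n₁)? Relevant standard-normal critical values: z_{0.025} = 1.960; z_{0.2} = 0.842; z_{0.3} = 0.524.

n₁ = 22

With allocation ratio k = n₂/n₁ = 2.5, Var(x̄₁−x̄₂) = σ²(1/n₁ + 1/(k·n₁)) = σ²·(k+1)/(k·n₁).
So n₁ = (1 + 1/k)·((z_{α/2} + z_β)/d)² = 1.400 × (2.802/0.72)².
n₁ = 1.400 × 15.15 = 21.2.
Round up: n₁ = 22, giving n₂ = 2.5 × 22 = 55.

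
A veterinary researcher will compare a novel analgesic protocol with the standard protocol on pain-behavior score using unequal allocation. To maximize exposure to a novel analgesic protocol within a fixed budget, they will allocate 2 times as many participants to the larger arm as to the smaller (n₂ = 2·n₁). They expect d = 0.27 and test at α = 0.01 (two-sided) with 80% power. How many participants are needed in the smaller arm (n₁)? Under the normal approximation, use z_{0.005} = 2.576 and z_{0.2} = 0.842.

n₁ = 241

With allocation ratio k = n₂/n₁ = 2, Var(x̄₁−x̄₂) = σ²(1/n₁ + 1/(k·n₁)) = σ²·(k+1)/(k·n₁).
So n₁ = (1 + 1/k)·((z_{α/2} + z_β)/d)² = 1.500 × (3.418/0.27)².
n₁ = 1.500 × 160.26 = 240.4.
Round up: n₁ = 241, giving n₂ = 2 × 241 = 482.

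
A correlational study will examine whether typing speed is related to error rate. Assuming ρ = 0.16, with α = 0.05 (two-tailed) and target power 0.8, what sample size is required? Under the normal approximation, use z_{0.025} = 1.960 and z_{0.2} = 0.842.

n = 305

Fisher's z: C = ½·ln((1+r)/(1−r)) = ½·ln(1.3810) = 0.1614.
n = ((z_{α/2} + z_β)/C)² + 3.
(1.960 + 0.842) / 0.1614 = 2.802 / 0.1614 = 17.361.
n = 17.361² + 3 = 301.39 + 3 = 304.4.
Round up.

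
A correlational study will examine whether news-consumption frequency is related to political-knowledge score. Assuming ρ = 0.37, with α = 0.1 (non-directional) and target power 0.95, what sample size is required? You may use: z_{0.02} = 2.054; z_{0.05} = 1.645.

n = 75

Fisher's z: C = ½·ln((1+r)/(1−r)) = ½·ln(2.1746) = 0.3884.
n = ((z_{α/2} + z_β)/C)² + 3.
(1.645 + 1.645) / 0.3884 = 3.290 / 0.3884 = 8.471.
n = 8.471² + 3 = 71.75 + 3 = 74.8.
Round up.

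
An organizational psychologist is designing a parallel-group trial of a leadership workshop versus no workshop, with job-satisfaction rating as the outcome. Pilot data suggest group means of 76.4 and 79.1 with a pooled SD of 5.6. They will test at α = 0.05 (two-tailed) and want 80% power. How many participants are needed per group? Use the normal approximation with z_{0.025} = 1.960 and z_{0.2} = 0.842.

n = 68 per group

Cohen's d = |M₁ − M₂| / SD_pooled = |76.4 − 79.1| / 5.6 = 2.7 / 5.6 = 0.482.
For two independent groups with equal n: n = 2·((z_{α/2} + z_β) / d)².
z_{α/2} + z_β = 1.960 + 0.842 = 2.802.
n = 2 × (2.802 / 0.482)² = 2 × 5.813² = 2 × 33.79 = 67.6.
Round up to the next whole participant.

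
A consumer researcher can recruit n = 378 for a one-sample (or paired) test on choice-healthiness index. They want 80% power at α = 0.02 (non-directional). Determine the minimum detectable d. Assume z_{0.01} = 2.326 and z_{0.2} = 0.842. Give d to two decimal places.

For a single sample (or paired design) of n = 378: d_min = (z_{α/2} + z_β)/√n.
z-sum = 2.326 + 0.842 = 3.168.
d_min = 3.168 / √378 = 3.168 / 19.442 = 0.163.

d_min ≈ 0.16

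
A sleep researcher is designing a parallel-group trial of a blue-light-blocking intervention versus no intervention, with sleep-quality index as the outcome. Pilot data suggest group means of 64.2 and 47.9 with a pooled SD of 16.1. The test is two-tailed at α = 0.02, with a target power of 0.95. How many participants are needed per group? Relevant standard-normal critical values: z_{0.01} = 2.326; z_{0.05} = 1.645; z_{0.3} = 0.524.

n = 31 per group

Cohen's d = |M₁ − M₂| / SD_pooled = |64.2 − 47.9| / 16.1 = 16.3 / 16.1 = 1.012.
For two independent groups with equal n: n = 2·((z_{α/2} + z_β) / d)².
z_{α/2} + z_β = 2.326 + 1.645 = 3.971.
n = 2 × (3.971 / 1.012)² = 2 × 3.924² = 2 × 15.40 = 30.8.
Round up to the next whole participant.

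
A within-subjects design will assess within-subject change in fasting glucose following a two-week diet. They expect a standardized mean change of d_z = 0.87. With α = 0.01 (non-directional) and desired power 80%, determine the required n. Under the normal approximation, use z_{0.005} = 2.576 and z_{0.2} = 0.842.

For a paired (one-sample on differences) test: n = ((z_{α/2} + z_β) / d)².
z_{α/2} + z_β = 2.576 + 0.842 = 3.418.
n = (3.418 / 0.87)² = 3.929² = 15.43.
Round up.

n = 16 pairs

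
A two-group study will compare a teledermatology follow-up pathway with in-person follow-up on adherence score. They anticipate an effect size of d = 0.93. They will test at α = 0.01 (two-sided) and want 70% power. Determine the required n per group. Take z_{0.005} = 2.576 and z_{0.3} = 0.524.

For two independent groups with equal n: n = 2·((z_{α/2} + z_β) / d)².
z_{α/2} + z_β = 2.576 + 0.524 = 3.100.
n = 2 × (3.100 / 0.93)² = 2 × 3.333² = 2 × 11.11 = 22.2.
Round up to the next whole participant.

n = 23 per group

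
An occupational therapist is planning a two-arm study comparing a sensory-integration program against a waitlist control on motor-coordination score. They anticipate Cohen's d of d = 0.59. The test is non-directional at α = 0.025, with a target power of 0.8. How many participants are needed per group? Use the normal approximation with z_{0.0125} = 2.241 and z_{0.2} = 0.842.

For two independent groups with equal n: n = 2·((z_{α/2} + z_β) / d)².
z_{α/2} + z_β = 2.241 + 0.842 = 3.083.
n = 2 × (3.083 / 0.59)² = 2 × 5.225² = 2 × 27.31 = 54.6.
Round up to the next whole participant.

n = 55 per group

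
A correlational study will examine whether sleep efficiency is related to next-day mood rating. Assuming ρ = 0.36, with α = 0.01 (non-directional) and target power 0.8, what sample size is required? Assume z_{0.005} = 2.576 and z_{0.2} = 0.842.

n = 86

Fisher's z: C = ½·ln((1+r)/(1−r)) = ½·ln(2.1250) = 0.3769.
n = ((z_{α/2} + z_β)/C)² + 3.
(2.576 + 0.842) / 0.3769 = 3.418 / 0.3769 = 9.069.
n = 9.069² + 3 = 82.24 + 3 = 85.2.
Round up.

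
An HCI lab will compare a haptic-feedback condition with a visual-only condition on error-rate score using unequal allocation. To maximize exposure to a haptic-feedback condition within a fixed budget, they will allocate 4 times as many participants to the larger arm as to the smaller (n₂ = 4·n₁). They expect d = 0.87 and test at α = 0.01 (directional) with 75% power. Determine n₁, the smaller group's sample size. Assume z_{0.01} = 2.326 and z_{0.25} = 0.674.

n₁ = 15

With allocation ratio k = n₂/n₁ = 4, Var(x̄₁−x̄₂) = σ²(1/n₁ + 1/(k·n₁)) = σ²·(k+1)/(k·n₁).
So n₁ = (1 + 1/k)·((z_{α} + z_β)/d)² = 1.250 × (3.000/0.87)².
n₁ = 1.250 × 11.89 = 14.9.
Round up: n₁ = 15, giving n₂ = 4 × 15 = 60.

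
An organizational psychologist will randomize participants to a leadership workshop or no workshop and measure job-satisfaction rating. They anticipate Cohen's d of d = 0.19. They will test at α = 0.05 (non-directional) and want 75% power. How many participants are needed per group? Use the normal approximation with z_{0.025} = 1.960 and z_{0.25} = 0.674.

n = 385 per group

For two independent groups with equal n: n = 2·((z_{α/2} + z_β) / d)².
z_{α/2} + z_β = 1.960 + 0.674 = 2.634.
n = 2 × (2.634 / 0.19)² = 2 × 13.863² = 2 × 192.19 = 384.4.
Round up to the next whole participant.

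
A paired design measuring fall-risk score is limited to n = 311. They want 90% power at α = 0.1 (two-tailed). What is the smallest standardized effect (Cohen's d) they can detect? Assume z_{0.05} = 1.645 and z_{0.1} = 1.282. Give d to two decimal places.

For a single sample (or paired design) of n = 311: d_min = (z_{α/2} + z_β)/√n.
z-sum = 1.645 + 1.282 = 2.927.
d_min = 2.927 / √311 = 2.927 / 17.635 = 0.166.

d_min ≈ 0.17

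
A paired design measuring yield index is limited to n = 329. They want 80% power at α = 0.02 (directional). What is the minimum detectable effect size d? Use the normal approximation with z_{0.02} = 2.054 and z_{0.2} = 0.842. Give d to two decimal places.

For a single sample (or paired design) of n = 329: d_min = (z_{α} + z_β)/√n.
z-sum = 2.054 + 0.842 = 2.896.
d_min = 2.896 / √329 = 2.896 / 18.138 = 0.160.

d_min ≈ 0.16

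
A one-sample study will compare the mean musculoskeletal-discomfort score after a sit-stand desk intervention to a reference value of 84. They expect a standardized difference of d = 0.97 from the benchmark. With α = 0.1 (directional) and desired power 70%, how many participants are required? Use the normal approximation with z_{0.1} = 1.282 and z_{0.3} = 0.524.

For a one-sample test: n = ((z_{α} + z_β) / d)².
z_{α} + z_β = 1.282 + 0.524 = 1.806.
n = (1.806 / 0.97)² = 1.862² = 3.47.
Round up.

n = 4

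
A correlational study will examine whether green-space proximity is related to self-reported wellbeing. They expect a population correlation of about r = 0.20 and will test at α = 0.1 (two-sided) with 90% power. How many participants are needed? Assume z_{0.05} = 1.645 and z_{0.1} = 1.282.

n = 212

Fisher's z: C = ½·ln((1+r)/(1−r)) = ½·ln(1.5000) = 0.2027.
n = ((z_{α/2} + z_β)/C)² + 3.
(1.645 + 1.282) / 0.2027 = 2.927 / 0.2027 = 14.440.
n = 14.440² + 3 = 208.52 + 3 = 211.5.
Round up.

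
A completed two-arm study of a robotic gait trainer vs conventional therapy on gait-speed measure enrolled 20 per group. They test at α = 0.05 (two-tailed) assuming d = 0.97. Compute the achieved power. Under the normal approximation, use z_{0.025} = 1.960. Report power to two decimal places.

power ≈ 0.87

For two equal groups, power = Φ(d·√(n/2) − z_{α/2}).
d·√(n/2) = 0.97 × √(20/2) = 0.97 × 3.162 = 3.067.
z_β = 3.067 − 1.960 = 1.107.
Power = Φ(1.107) = 0.866.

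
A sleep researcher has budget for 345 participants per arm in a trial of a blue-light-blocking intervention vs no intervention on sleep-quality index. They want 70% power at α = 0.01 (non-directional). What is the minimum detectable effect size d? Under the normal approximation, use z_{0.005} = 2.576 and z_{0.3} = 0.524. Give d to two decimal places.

d_min ≈ 0.24

For two independent groups of n = 345 each: d_min = (z_{α/2} + z_β)·√(2/n).
z-sum = 2.576 + 0.524 = 3.100.
d_min = 3.100 × √(2/345) = 3.100 × 0.0761 = 0.236.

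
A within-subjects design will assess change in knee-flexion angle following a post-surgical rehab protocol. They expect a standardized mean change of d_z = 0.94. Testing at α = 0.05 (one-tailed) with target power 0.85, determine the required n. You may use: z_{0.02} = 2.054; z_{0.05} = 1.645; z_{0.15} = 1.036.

n = 9 pairs

For a paired (one-sample on differences) test: n = ((z_{α} + z_β) / d)².
z_{α} + z_β = 1.645 + 1.036 = 2.681.
n = (2.681 / 0.94)² = 2.852² = 8.13.
Round up.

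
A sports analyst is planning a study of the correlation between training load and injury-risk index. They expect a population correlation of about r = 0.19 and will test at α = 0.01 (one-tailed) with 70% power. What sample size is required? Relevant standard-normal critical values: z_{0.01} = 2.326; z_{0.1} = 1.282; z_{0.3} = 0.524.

n = 223

Fisher's z: C = ½·ln((1+r)/(1−r)) = ½·ln(1.4691) = 0.1923.
n = ((z_{α} + z_β)/C)² + 3.
(2.326 + 0.524) / 0.1923 = 2.850 / 0.1923 = 14.821.
n = 14.821² + 3 = 219.65 + 3 = 222.6.
Round up.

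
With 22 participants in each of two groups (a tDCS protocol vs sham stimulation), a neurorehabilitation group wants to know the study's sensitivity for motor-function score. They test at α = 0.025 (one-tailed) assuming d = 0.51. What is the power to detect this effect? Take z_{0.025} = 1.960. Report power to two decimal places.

power ≈ 0.39

For two equal groups, power = Φ(d·√(n/2) − z_{α}).
d·√(n/2) = 0.51 × √(22/2) = 0.51 × 3.317 = 1.691.
z_β = 1.691 − 1.960 = -0.269.
Power = Φ(-0.269) = 0.394.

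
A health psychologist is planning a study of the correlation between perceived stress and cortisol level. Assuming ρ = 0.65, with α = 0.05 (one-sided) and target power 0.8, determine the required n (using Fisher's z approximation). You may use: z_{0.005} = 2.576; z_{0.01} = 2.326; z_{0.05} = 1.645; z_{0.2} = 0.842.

Fisher's z: C = ½·ln((1+r)/(1−r)) = ½·ln(4.7143) = 0.7753.
n = ((z_{α} + z_β)/C)² + 3.
(1.645 + 0.842) / 0.7753 = 2.487 / 0.7753 = 3.208.
n = 3.208² + 3 = 10.29 + 3 = 13.3.
Round up.

n = 14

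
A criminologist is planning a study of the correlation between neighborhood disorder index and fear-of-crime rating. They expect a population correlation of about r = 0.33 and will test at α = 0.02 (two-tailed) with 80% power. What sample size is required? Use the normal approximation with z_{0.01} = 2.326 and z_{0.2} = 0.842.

Fisher's z: C = ½·ln((1+r)/(1−r)) = ½·ln(1.9851) = 0.3428.
n = ((z_{α/2} + z_β)/C)² + 3.
(2.326 + 0.842) / 0.3428 = 3.168 / 0.3428 = 9.242.
n = 9.242² + 3 = 85.41 + 3 = 88.4.
Round up.

n = 89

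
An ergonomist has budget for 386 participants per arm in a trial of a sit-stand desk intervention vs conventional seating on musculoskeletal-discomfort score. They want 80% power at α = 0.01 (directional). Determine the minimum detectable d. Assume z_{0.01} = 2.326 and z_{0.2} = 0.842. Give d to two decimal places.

For two independent groups of n = 386 each: d_min = (z_{α} + z_β)·√(2/n).
z-sum = 2.326 + 0.842 = 3.168.
d_min = 3.168 × √(2/386) = 3.168 × 0.0720 = 0.228.

d_min ≈ 0.23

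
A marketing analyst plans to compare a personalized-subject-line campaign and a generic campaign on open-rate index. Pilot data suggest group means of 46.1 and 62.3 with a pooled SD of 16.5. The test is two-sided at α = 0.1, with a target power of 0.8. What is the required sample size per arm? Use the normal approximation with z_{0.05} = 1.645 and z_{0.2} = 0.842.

Cohen's d = |M₁ − M₂| / SD_pooled = |46.1 − 62.3| / 16.5 = 16.2 / 16.5 = 0.982.
For two independent groups with equal n: n = 2·((z_{α/2} + z_β) / d)².
z_{α/2} + z_β = 1.645 + 0.842 = 2.487.
n = 2 × (2.487 / 0.982)² = 2 × 2.533² = 2 × 6.41 = 12.8.
Round up to the next whole participant.

n = 13 per group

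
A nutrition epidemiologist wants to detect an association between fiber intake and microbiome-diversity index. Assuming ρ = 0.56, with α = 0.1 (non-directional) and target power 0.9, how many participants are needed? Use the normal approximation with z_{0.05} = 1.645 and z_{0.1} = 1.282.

Fisher's z: C = ½·ln((1+r)/(1−r)) = ½·ln(3.5455) = 0.6328.
n = ((z_{α/2} + z_β)/C)² + 3.
(1.645 + 1.282) / 0.6328 = 2.927 / 0.6328 = 4.625.
n = 4.625² + 3 = 21.40 + 3 = 24.4.
Round up.

n = 25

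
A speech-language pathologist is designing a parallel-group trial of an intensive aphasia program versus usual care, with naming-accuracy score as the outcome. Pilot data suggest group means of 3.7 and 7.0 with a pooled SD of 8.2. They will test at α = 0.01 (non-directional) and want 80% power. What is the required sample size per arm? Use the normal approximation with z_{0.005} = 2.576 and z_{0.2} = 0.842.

Cohen's d = |M₁ − M₂| / SD_pooled = |3.7 − 7.0| / 8.2 = 3.3 / 8.2 = 0.402.
For two independent groups with equal n: n = 2·((z_{α/2} + z_β) / d)².
z_{α/2} + z_β = 2.576 + 0.842 = 3.418.
n = 2 × (3.418 / 0.402)² = 2 × 8.502² = 2 × 72.29 = 144.6.
Round up to the next whole participant.

n = 145 per group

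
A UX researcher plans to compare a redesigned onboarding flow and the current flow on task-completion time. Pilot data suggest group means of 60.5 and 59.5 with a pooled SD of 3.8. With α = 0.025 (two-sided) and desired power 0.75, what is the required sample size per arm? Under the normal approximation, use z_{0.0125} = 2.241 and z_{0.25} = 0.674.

n = 246 per group

Cohen's d = |M₁ − M₂| / SD_pooled = |60.5 − 59.5| / 3.8 = 1.0 / 3.8 = 0.263.
For two independent groups with equal n: n = 2·((z_{α/2} + z_β) / d)².
z_{α/2} + z_β = 2.241 + 0.674 = 2.915.
n = 2 × (2.915 / 0.263)² = 2 × 11.084² = 2 × 122.85 = 245.7.
Round up to the next whole participant.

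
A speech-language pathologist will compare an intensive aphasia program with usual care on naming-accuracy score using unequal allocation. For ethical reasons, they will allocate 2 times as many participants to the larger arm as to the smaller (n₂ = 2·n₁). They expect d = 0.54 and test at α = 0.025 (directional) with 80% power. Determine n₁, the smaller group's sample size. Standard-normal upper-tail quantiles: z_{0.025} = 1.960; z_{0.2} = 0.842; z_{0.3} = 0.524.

n₁ = 41

With allocation ratio k = n₂/n₁ = 2, Var(x̄₁−x̄₂) = σ²(1/n₁ + 1/(k·n₁)) = σ²·(k+1)/(k·n₁).
So n₁ = (1 + 1/k)·((z_{α} + z_β)/d)² = 1.500 × (2.802/0.54)².
n₁ = 1.500 × 26.92 = 40.4.
Round up: n₁ = 41, giving n₂ = 2 × 41 = 82.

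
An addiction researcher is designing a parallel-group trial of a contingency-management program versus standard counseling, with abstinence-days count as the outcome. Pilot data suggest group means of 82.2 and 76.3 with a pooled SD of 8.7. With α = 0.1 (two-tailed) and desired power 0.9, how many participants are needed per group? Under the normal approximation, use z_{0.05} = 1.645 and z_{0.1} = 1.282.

n = 38 per group

Cohen's d = |M₁ − M₂| / SD_pooled = |82.2 − 76.3| / 8.7 = 5.9 / 8.7 = 0.678.
For two independent groups with equal n: n = 2·((z_{α/2} + z_β) / d)².
z_{α/2} + z_β = 1.645 + 1.282 = 2.927.
n = 2 × (2.927 / 0.678)² = 2 × 4.317² = 2 × 18.64 = 37.3.
Round up to the next whole participant.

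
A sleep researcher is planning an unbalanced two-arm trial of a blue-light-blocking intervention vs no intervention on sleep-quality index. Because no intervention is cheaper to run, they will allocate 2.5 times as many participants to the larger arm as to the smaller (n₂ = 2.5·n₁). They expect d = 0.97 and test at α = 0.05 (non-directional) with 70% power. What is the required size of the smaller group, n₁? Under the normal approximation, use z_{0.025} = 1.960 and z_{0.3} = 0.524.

With allocation ratio k = n₂/n₁ = 2.5, Var(x̄₁−x̄₂) = σ²(1/n₁ + 1/(k·n₁)) = σ²·(k+1)/(k·n₁).
So n₁ = (1 + 1/k)·((z_{α/2} + z_β)/d)² = 1.400 × (2.484/0.97)².
n₁ = 1.400 × 6.56 = 9.2.
Round up: n₁ = 10, giving n₂ = 2.5 × 10 = 25.

n₁ = 10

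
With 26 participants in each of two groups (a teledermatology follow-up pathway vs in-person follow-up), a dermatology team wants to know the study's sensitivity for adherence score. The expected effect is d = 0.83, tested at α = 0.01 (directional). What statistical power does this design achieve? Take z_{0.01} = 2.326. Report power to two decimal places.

power ≈ 0.75

For two equal groups, power = Φ(d·√(n/2) − z_{α}).
d·√(n/2) = 0.83 × √(26/2) = 0.83 × 3.606 = 2.993.
z_β = 2.993 − 2.326 = 0.667.
Power = Φ(0.667) = 0.747.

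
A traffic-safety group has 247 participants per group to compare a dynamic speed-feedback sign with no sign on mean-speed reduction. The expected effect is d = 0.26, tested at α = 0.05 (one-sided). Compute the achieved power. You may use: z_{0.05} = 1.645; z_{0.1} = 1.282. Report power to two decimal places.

power ≈ 0.89

For two equal groups, power = Φ(d·√(n/2) − z_{α}).
d·√(n/2) = 0.26 × √(247/2) = 0.26 × 11.113 = 2.889.
z_β = 2.889 − 1.645 = 1.244.
Power = Φ(1.244) = 0.893.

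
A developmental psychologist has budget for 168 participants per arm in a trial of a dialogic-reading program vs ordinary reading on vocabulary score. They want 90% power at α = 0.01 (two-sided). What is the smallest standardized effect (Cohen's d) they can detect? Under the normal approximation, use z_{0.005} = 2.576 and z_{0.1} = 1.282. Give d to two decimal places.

For two independent groups of n = 168 each: d_min = (z_{α/2} + z_β)·√(2/n).
z-sum = 2.576 + 1.282 = 3.858.
d_min = 3.858 × √(2/168) = 3.858 × 0.1091 = 0.421.

d_min ≈ 0.42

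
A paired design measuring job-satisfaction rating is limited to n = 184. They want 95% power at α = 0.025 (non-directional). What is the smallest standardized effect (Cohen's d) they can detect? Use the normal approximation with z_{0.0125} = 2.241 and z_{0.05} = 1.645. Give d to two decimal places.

d_min ≈ 0.29

For a single sample (or paired design) of n = 184: d_min = (z_{α/2} + z_β)/√n.
z-sum = 2.241 + 1.645 = 3.886.
d_min = 3.886 / √184 = 3.886 / 13.565 = 0.286.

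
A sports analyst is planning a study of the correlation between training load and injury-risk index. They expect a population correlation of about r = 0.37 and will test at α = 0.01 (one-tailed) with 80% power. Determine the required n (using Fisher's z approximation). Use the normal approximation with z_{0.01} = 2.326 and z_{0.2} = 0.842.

Fisher's z: C = ½·ln((1+r)/(1−r)) = ½·ln(2.1746) = 0.3884.
n = ((z_{α} + z_β)/C)² + 3.
(2.326 + 0.842) / 0.3884 = 3.168 / 0.3884 = 8.157.
n = 8.157² + 3 = 66.53 + 3 = 69.5.
Round up.

n = 70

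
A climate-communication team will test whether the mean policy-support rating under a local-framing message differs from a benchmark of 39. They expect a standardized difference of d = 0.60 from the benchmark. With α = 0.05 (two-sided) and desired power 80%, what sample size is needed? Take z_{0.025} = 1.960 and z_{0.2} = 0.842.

n = 22

For a one-sample test: n = ((z_{α/2} + z_β) / d)².
z_{α/2} + z_β = 1.960 + 0.842 = 2.802.
n = (2.802 / 0.60)² = 4.670² = 21.81.
Round up.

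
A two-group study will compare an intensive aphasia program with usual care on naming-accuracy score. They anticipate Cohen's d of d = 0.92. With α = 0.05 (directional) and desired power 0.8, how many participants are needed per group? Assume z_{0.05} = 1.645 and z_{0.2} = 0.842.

n = 15 per group

For two independent groups with equal n: n = 2·((z_{α} + z_β) / d)².
z_{α} + z_β = 1.645 + 0.842 = 2.487.
n = 2 × (2.487 / 0.92)² = 2 × 2.703² = 2 × 7.31 = 14.6.
Round up to the next whole participant.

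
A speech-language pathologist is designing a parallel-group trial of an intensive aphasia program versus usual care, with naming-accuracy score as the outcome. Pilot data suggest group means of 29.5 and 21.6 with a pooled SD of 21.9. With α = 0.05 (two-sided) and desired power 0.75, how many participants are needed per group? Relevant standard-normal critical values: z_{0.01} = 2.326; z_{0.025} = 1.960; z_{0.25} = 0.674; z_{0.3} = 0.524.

Cohen's d = |M₁ − M₂| / SD_pooled = |29.5 − 21.6| / 21.9 = 7.9 / 21.9 = 0.361.
For two independent groups with equal n: n = 2·((z_{α/2} + z_β) / d)².
z_{α/2} + z_β = 1.960 + 0.674 = 2.634.
n = 2 × (2.634 / 0.361)² = 2 × 7.296² = 2 × 53.24 = 106.5.
Round up to the next whole participant.

n = 107 per group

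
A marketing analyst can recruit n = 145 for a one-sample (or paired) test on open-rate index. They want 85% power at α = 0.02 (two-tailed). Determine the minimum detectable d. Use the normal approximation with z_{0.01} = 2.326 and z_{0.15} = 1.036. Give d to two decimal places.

For a single sample (or paired design) of n = 145: d_min = (z_{α/2} + z_β)/√n.
z-sum = 2.326 + 1.036 = 3.362.
d_min = 3.362 / √145 = 3.362 / 12.042 = 0.279.

d_min ≈ 0.28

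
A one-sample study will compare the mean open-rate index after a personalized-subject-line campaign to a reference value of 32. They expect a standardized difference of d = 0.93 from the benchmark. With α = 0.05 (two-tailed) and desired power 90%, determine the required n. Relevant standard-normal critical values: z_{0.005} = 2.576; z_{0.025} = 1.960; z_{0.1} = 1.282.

n = 13

For a one-sample test: n = ((z_{α/2} + z_β) / d)².
z_{α/2} + z_β = 1.960 + 1.282 = 3.242.
n = (3.242 / 0.93)² = 3.486² = 12.15.
Round up.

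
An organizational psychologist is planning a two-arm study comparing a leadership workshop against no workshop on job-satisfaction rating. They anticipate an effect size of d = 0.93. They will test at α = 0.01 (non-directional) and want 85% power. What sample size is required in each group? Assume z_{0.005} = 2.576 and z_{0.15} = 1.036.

n = 31 per group

For two independent groups with equal n: n = 2·((z_{α/2} + z_β) / d)².
z_{α/2} + z_β = 2.576 + 1.036 = 3.612.
n = 2 × (3.612 / 0.93)² = 2 × 3.884² = 2 × 15.08 = 30.2.
Round up to the next whole participant.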